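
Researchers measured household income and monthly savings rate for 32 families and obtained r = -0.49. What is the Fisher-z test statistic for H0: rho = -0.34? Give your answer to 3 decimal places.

-0.980

z_r = atanh(-0.49) = -0.536060,  z_0 = atanh(-0.34) = -0.354093
SE = 1/√(n−3) = 1/√29 = 0.185695
z = (z_r − z_0)/SE = (-0.536060 − (-0.354093)) / 0.185695 = -0.181967 / 0.185695 = -0.980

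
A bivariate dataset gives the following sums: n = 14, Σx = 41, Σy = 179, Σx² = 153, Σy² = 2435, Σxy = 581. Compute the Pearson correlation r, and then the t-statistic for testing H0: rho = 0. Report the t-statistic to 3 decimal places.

Numerator: nΣxy − (Σx)(Σy) = 14·581 − (41)(179) = 795
Denominator: √[(nΣx²−(Σx)²)(nΣy²−(Σy)²)]
  nΣx²−(Σx)² = 14·153 − 1681 = 461;  nΣy²−(Σy)² = 14·2435 − 32041 = 2049
  √(461·2049) = √944589 = 971.8997
r = 795 / 971.8997 = 0.8180
t = r·√(n−2)/√(1−r²) = 0.8180·√12 / √(1−0.669124) = 2.833635 / 0.575218 = 4.926

4.926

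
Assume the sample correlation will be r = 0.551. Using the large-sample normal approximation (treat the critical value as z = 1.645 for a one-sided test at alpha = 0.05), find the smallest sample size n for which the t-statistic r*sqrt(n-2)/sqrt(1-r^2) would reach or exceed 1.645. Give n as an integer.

Need r·√(n−2)/√(1−r²) ≥ 1.645
√(n−2) ≥ 1.645·√(1−0.303601) / 0.551 = 1.645·0.834505 / 0.551 = 2.4914
n−2 ≥ 6.2071  ⇒  n ≥ 8.2071
Smallest integer n = 9

9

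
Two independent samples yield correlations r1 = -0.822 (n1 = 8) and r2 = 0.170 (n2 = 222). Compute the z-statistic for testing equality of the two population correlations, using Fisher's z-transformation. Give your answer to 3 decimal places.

z1 = atanh(-0.822) = -1.162953,  z2 = atanh(0.170) = 0.171667
SE = √(1/(n1−3) + 1/(n2−3)) = √(1/5 + 1/219) = √(0.2000000 + 0.0045662) = √0.2045662 = 0.452290
z = (z1 − z2)/SE = (-1.162953 − 0.171667) / 0.452290 = -1.334620 / 0.452290 = -2.951

-2.951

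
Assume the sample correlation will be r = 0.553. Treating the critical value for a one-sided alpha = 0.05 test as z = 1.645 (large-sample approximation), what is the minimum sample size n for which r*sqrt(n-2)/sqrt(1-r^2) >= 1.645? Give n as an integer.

9

Need r·√(n−2)/√(1−r²) ≥ 1.645
√(n−2) ≥ 1.645·√(1−0.305809) / 0.553 = 1.645·0.833181 / 0.553 = 2.4784
n−2 ≥ 6.1425  ⇒  n ≥ 8.1425
Smallest integer n = 9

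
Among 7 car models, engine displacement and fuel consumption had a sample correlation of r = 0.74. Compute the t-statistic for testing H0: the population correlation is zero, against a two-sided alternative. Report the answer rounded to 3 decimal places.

1 − r² = 1 − 0.5476 = 0.4524;  √(1−r²) = 0.672607
√(n−2) = √5 = 2.236068
t = r·√(n−2)/√(1−r²) = 0.74 · 2.236068 / 0.672607 = 2.460

2.460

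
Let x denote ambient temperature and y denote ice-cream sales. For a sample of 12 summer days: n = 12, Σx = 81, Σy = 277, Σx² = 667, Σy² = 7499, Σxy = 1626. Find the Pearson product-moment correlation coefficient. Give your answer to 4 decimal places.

S_xy = nΣxy − ΣxΣy = 12·1626 − 81·277 = 19512 − 22437 = -2925
S_xx = nΣx² − (Σx)² = 12·667 − 81² = 8004 − 6561 = 1443
S_yy = nΣy² − (Σy)² = 12·7499 − 277² = 89988 − 76729 = 13259
r = S_xy / √(S_xx·S_yy) = -2925 / √(1443·13259) = -2925 / √19132737 = -2925 / 4374.0984 = -0.6687

-0.6687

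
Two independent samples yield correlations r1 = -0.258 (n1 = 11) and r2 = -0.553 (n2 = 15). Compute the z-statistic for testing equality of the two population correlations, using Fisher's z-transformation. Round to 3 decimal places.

0.786

z1 = atanh(-0.258) = -0.263965,  z2 = atanh(-0.553) = -0.622693
SE = √(1/(n1−3) + 1/(n2−3)) = √(1/8 + 1/12) = √(0.1250000 + 0.0833333) = √0.2083333 = 0.456435
z = (z1 − z2)/SE = (-0.263965 − (-0.622693)) / 0.456435 = 0.358728 / 0.456435 = 0.786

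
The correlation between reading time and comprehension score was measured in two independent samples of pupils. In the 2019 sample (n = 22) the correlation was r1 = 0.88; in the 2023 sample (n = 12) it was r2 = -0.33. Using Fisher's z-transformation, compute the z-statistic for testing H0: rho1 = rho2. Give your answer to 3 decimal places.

z1 = atanh(0.88) = 1.375768,  z2 = atanh(-0.33) = -0.342828
SE = √(1/(n1−3) + 1/(n2−3)) = √(1/19 + 1/9) = √(0.0526316 + 0.1111111) = √0.1637427 = 0.404651
z = (z1 − z2)/SE = (1.375768 − (-0.342828)) / 0.404651 = 1.718596 / 0.404651 = 4.247

4.247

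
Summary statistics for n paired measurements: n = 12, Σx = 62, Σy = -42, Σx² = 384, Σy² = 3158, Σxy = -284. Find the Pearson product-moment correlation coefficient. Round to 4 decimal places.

-0.1530

Numerator: nΣxy − (Σx)(Σy) = 12·(-284) − (62)(-42) = -804
Denominator: √[(nΣx²−(Σx)²)(nΣy²−(Σy)²)]
  nΣx²−(Σx)² = 12·384 − 3844 = 764;  nΣy²−(Σy)² = 12·3158 − 1764 = 36132
  √(764·36132) = √27604848 = 5254.0316
r = -804 / 5254.0316 = -0.1530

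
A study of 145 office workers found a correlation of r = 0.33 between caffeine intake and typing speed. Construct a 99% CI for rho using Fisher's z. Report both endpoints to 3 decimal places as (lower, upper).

(0.126, 0.507)

Fisher z: z_r = atanh(r) = ½·ln((1+0.33)/(1−0.33)) = 0.342828
SE(z) = 1/√(n−3) = 1/√142 = 0.083918
99% ⇒ z* = 2.576; margin = 2.576·0.083918 = 0.216173
CI on z-scale: (0.126655, 0.559001)
Back-transform: tanh(0.126655) = 0.125982, tanh(0.559001) = 0.507236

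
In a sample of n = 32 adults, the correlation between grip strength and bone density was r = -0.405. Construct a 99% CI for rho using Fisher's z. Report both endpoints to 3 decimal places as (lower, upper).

z_r = atanh(-0.405) = -0.429616;  SE = 1/√(n−3) = 1/√29 = 0.185695
z-limits: -0.429616 ± 2.576·0.185695 = -0.429616 ± 0.478350 = [-0.907966, 0.048734]
ρ-limits: (tanh -0.907966, tanh 0.048734) = (-0.720, 0.049)

(-0.720, 0.049)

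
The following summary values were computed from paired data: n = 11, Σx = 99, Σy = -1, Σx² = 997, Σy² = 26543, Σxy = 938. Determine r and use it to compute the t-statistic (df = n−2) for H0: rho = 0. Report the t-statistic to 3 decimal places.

2.052

Numerator: nΣxy − (Σx)(Σy) = 11·938 − (99)(-1) = 10417
Denominator: √[(nΣx²−(Σx)²)(nΣy²−(Σy)²)]
  nΣx²−(Σx)² = 11·997 − 9801 = 1166;  nΣy²−(Σy)² = 11·26543 − 1 = 291972
  √(1166·291972) = √340439352 = 18450.9987
r = 10417 / 18450.9987 = 0.5646
t = r·√(n−2)/√(1−r²) = 0.5646·√9 / √(1−0.318773) = 1.693800 / 0.825365 = 2.052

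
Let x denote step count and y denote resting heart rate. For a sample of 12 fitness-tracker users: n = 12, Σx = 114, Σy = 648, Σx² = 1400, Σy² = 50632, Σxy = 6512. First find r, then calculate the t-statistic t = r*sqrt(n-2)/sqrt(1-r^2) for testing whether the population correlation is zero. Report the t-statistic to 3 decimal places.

0.512

S_xy = nΣxy − ΣxΣy = 12·6512 − 114·648 = 78144 − 73872 = 4272
S_xx = nΣx² − (Σx)² = 12·1400 − 114² = 16800 − 12996 = 3804
S_yy = nΣy² − (Σy)² = 12·50632 − 648² = 607584 − 419904 = 187680
r = S_xy / √(S_xx·S_yy) = 4272 / √(3804·187680) = 4272 / √713934720 = 4272 / 26719.5569 = 0.1599
t = r·√(n−2)/√(1−r²) = 0.1599·√10 / √(1−0.025568) = 0.505648 / 0.987133 = 0.512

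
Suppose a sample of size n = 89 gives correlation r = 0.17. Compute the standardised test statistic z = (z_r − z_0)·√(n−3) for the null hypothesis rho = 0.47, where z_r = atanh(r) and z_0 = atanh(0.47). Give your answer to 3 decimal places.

-3.138

z_r = atanh(0.17) = 0.171667,  z_0 = atanh(0.47) = 0.510070
SE = 1/√(n−3) = 1/√86 = 0.107833
z = (z_r − z_0)/SE = (0.171667 − 0.510070) / 0.107833 = -0.338403 / 0.107833 = -3.138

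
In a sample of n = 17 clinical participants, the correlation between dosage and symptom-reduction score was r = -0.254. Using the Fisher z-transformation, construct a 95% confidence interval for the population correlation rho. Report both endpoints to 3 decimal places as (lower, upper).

(-0.655, 0.258)

z_r = atanh(-0.254) = -0.259684;  SE = 1/√(n−3) = 1/√14 = 0.267261
z-limits: -0.259684 ± 1.960·0.267261 = -0.259684 ± 0.523832 = [-0.783516, 0.264148]
ρ-limits: (tanh -0.783516, tanh 0.264148) = (-0.655, 0.258)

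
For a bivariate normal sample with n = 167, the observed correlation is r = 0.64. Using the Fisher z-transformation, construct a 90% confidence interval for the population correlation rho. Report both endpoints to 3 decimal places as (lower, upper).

Fisher z: z_r = atanh(r) = ½·ln((1+0.64)/(1−0.64)) = 0.758174
SE(z) = 1/√(n−3) = 1/√164 = 0.078087
90% ⇒ z* = 1.645; margin = 1.645·0.078087 = 0.128453
CI on z-scale: (0.629721, 0.886627)
Back-transform: tanh(0.629721) = 0.557860, tanh(0.886627) = 0.709724

(0.558, 0.710)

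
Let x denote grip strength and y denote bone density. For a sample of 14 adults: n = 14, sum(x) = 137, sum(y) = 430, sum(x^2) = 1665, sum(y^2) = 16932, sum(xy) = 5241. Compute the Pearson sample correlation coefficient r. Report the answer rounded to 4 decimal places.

0.9399

S_xy = nΣxy − ΣxΣy = 14·5241 − 137·430 = 73374 − 58910 = 14464
S_xx = nΣx² − (Σx)² = 14·1665 − 137² = 23310 − 18769 = 4541
S_yy = nΣy² − (Σy)² = 14·16932 − 430² = 237048 − 184900 = 52148
r = S_xy / √(S_xx·S_yy) = 14464 / √(4541·52148) = 14464 / √236804068 = 14464 / 15388.4394 = 0.9399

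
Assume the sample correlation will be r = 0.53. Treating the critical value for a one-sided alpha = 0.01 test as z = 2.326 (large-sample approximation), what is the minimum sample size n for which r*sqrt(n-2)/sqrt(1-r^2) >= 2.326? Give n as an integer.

16

Need r·√(n−2)/√(1−r²) ≥ 2.326
√(n−2) ≥ 2.326·√(1−0.2809) / 0.53 = 2.326·0.847998 / 0.53 = 3.7216
n−2 ≥ 13.8503  ⇒  n ≥ 15.8503
Smallest integer n = 16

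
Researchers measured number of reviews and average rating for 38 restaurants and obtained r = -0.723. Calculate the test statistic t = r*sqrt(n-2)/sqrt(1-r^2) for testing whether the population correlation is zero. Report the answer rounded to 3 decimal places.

t = r·√(n−2) / √(1−r²) with r = -0.723, n = 38
  = -0.723·√36 / √(1 − 0.522729)
  = -0.723·6.000000 / 0.690848
  = -4.338000 / 0.690848 = -6.279

-6.279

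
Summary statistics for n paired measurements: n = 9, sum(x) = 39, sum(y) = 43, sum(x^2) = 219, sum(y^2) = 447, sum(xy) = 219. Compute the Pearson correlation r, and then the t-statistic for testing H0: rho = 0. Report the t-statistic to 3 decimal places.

0.824

S_xy = nΣxy − ΣxΣy = 9·219 − 39·43 = 1971 − 1677 = 294
S_xx = nΣx² − (Σx)² = 9·219 − 39² = 1971 − 1521 = 450
S_yy = nΣy² − (Σy)² = 9·447 − 43² = 4023 − 1849 = 2174
r = S_xy / √(S_xx·S_yy) = 294 / √(450·2174) = 294 / √978300 = 294 / 989.0905 = 0.2972
t = r·√(n−2)/√(1−r²) = 0.2972·√7 / √(1−0.088328) = 0.786317 / 0.954815 = 0.824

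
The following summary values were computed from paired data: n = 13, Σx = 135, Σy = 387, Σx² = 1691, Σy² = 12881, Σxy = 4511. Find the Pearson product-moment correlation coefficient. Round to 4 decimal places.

0.7848

Numerator: nΣxy − (Σx)(Σy) = 13·4511 − (135)(387) = 6398
Denominator: √[(nΣx²−(Σx)²)(nΣy²−(Σy)²)]
  nΣx²−(Σx)² = 13·1691 − 18225 = 3758;  nΣy²−(Σy)² = 13·12881 − 149769 = 17684
  √(3758·17684) = √66456472 = 8152.0839
r = 6398 / 8152.0839 = 0.7848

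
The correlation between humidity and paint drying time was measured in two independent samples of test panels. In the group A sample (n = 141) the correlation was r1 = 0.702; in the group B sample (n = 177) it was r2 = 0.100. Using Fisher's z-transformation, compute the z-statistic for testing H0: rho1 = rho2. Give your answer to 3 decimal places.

6.763

Fisher z-transforms: z1 = atanh(0.702) = 0.871233, z2 = atanh(0.100) = 0.100335; difference d = 0.770898
Var(d) = 1/138 + 1/174 = 0.0072464 + 0.0057471 = 0.0129935
z = d/√Var(d) = 0.770898 / √0.0129935 = 0.770898 / 0.113989 = 6.763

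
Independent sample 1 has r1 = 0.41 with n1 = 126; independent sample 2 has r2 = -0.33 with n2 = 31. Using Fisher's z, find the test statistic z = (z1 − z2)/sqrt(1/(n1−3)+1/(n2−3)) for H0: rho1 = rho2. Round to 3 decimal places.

3.718

z1 = atanh(0.41) = 0.435611,  z2 = atanh(-0.33) = -0.342828
SE = √(1/(n1−3) + 1/(n2−3)) = √(1/123 + 1/28) = √(0.0081301 + 0.0357143) = √0.0438444 = 0.209391
z = (z1 − z2)/SE = (0.435611 − (-0.342828)) / 0.209391 = 0.778439 / 0.209391 = 3.718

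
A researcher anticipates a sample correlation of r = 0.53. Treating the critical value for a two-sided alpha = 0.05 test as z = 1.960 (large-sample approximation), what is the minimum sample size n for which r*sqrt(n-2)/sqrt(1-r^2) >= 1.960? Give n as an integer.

Need r·√(n−2)/√(1−r²) ≥ 1.960
√(n−2) ≥ 1.960·√(1−0.2809) / 0.53 = 1.960·0.847998 / 0.53 = 3.1360
n−2 ≥ 9.8345  ⇒  n ≥ 11.8345
Smallest integer n = 12

12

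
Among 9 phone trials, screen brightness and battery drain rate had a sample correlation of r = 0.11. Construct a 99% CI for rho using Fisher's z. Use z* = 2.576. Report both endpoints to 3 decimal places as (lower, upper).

(-0.736, 0.822)

z_r = atanh(0.11) = 0.110447;  SE = 1/√(n−3) = 1/√6 = 0.408248
z-limits: 0.110447 ± 2.576·0.408248 = 0.110447 ± 1.051647 = [-0.941200, 1.162094]
ρ-limits: (tanh -0.941200, tanh 1.162094) = (-0.736, 0.822)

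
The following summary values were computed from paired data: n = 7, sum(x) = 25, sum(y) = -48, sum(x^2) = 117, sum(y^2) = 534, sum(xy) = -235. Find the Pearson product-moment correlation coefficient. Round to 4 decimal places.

S_xy = nΣxy − ΣxΣy = 7·(-235) − 25·(-48) = -1645 − (-1200) = -445
S_xx = nΣx² − (Σx)² = 7·117 − 25² = 819 − 625 = 194
S_yy = nΣy² − (Σy)² = 7·534 − (-48)² = 3738 − 2304 = 1434
r = S_xy / √(S_xx·S_yy) = -445 / √(194·1434) = -445 / √278196 = -445 / 527.4429 = -0.8437

-0.8437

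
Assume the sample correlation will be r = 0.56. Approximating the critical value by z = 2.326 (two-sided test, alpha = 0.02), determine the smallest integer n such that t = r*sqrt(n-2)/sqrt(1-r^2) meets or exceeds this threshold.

14

r√(n−2)/√(1−r²) ≥ 2.326  ⇔  n−2 ≥ (2.326)²·(1−r²)/r²
(1−r²)/r² = (1−0.3136)/0.3136 = 2.1888
n ≥ 2 + 5.410276·2.1888 = 2 + 11.8420 = 13.8420
⌈13.8420⌉ = 14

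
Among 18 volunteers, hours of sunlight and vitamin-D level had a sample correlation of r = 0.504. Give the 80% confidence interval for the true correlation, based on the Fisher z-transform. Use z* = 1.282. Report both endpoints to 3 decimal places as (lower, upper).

(0.220, 0.709)

z_r = atanh(0.504) = 0.554654;  SE = 1/√(n−3) = 1/√15 = 0.258199
z-limits: 0.554654 ± 1.282·0.258199 = 0.554654 ± 0.331011 = [0.223643, 0.885665]
ρ-limits: (tanh 0.223643, tanh 0.885665) = (0.220, 0.709)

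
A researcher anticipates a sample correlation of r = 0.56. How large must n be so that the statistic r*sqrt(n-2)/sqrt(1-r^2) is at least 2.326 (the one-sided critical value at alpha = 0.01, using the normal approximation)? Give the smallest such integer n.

r√(n−2)/√(1−r²) ≥ 2.326  ⇔  n−2 ≥ (2.326)²·(1−r²)/r²
(1−r²)/r² = (1−0.3136)/0.3136 = 2.1888
n ≥ 2 + 5.410276·2.1888 = 2 + 11.8420 = 13.8420
⌈13.8420⌉ = 14

14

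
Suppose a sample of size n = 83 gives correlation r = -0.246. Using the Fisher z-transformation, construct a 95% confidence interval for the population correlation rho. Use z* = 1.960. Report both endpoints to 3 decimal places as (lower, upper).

Fisher z: z_r = atanh(r) = ½·ln((1+(-0.246))/(1−(-0.246))) = -0.251151
SE(z) = 1/√(n−3) = 1/√80 = 0.111803
95% ⇒ z* = 1.960; margin = 1.960·0.111803 = 0.219134
CI on z-scale: (-0.470285, -0.032017)
Back-transform: tanh(-0.470285) = -0.438430, tanh(-0.032017) = -0.032006

(-0.438, -0.032)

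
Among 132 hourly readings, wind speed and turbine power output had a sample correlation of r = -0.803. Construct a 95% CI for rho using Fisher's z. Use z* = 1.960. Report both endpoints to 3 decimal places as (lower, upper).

Fisher z: z_r = atanh(r) = ½·ln((1+(-0.803))/(1−(-0.803))) = -1.107002
SE(z) = 1/√(n−3) = 1/√129 = 0.088045
95% ⇒ z* = 1.960; margin = 1.960·0.088045 = 0.172568
CI on z-scale: (-1.279570, -0.934434)
Back-transform: tanh(-1.279570) = -0.856370, tanh(-0.934434) = -0.732654

(-0.856, -0.733)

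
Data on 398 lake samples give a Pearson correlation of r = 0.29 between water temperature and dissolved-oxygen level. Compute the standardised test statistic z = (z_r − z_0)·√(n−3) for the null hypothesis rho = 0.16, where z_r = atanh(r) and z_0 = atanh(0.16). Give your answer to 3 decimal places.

2.726

z_r = atanh(0.29) = 0.298566,  z_0 = atanh(0.16) = 0.161387
SE = 1/√(n−3) = 1/√395 = 0.050315
z = (z_r − z_0)/SE = (0.298566 − 0.161387) / 0.050315 = 0.137179 / 0.050315 = 2.726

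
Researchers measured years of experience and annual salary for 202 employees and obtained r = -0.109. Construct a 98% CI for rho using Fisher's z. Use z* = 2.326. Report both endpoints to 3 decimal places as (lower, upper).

(-0.268, 0.055)

z_r = atanh(-0.109) = -0.109435;  SE = 1/√(n−3) = 1/√199 = 0.070888
z-limits: -0.109435 ± 2.326·0.070888 = -0.109435 ± 0.164885 = [-0.274320, 0.055450]
ρ-limits: (tanh -0.274320, tanh 0.055450) = (-0.268, 0.055)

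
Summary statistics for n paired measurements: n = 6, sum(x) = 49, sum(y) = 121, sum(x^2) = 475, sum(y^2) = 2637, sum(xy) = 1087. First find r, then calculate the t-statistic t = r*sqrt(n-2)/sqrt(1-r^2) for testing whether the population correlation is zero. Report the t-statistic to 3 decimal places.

2.806

Numerator: nΣxy − (Σx)(Σy) = 6·1087 − (49)(121) = 593
Denominator: √[(nΣx²−(Σx)²)(nΣy²−(Σy)²)]
  nΣx²−(Σx)² = 6·475 − 2401 = 449;  nΣy²−(Σy)² = 6·2637 − 14641 = 1181
  √(449·1181) = √530269 = 728.1957
r = 593 / 728.1957 = 0.8143
t = r·√(n−2)/√(1−r²) = 0.8143·√4 / √(1−0.663084) = 1.628600 / 0.580445 = 2.806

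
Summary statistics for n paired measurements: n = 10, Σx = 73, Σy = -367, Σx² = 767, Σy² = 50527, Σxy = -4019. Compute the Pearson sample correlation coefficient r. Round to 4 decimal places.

S_xy = nΣxy − ΣxΣy = 10·(-4019) − 73·(-367) = -40190 − (-26791) = -13399
S_xx = nΣx² − (Σx)² = 10·767 − 73² = 7670 − 5329 = 2341
S_yy = nΣy² − (Σy)² = 10·50527 − (-367)² = 505270 − 134689 = 370581
r = S_xy / √(S_xx·S_yy) = -13399 / √(2341·370581) = -13399 / √867530121 = -13399 / 29453.8643 = -0.4549

-0.4549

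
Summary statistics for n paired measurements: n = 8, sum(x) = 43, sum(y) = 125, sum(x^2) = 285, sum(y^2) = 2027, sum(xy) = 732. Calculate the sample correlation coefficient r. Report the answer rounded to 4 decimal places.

0.9530

S_xy = nΣxy − ΣxΣy = 8·732 − 43·125 = 5856 − 5375 = 481
S_xx = nΣx² − (Σx)² = 8·285 − 43² = 2280 − 1849 = 431
S_yy = nΣy² − (Σy)² = 8·2027 − 125² = 16216 − 15625 = 591
r = S_xy / √(S_xx·S_yy) = 481 / √(431·591) = 481 / √254721 = 481 / 504.6989 = 0.9530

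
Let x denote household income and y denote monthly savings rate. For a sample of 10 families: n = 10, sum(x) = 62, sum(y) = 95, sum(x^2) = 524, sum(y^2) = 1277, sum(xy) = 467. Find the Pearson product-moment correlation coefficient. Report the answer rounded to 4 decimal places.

S_xy = nΣxy − ΣxΣy = 10·467 − 62·95 = 4670 − 5890 = -1220
S_xx = nΣx² − (Σx)² = 10·524 − 62² = 5240 − 3844 = 1396
S_yy = nΣy² − (Σy)² = 10·1277 − 95² = 12770 − 9025 = 3745
r = S_xy / √(S_xx·S_yy) = -1220 / √(1396·3745) = -1220 / √5228020 = -1220 / 2286.4864 = -0.5336

-0.5336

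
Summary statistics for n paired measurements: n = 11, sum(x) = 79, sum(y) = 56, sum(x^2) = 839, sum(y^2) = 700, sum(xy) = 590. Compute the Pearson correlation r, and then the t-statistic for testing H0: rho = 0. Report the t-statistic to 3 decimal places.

Numerator: nΣxy − (Σx)(Σy) = 11·590 − (79)(56) = 2066
Denominator: √[(nΣx²−(Σx)²)(nΣy²−(Σy)²)]
  nΣx²−(Σx)² = 11·839 − 6241 = 2988;  nΣy²−(Σy)² = 11·700 − 3136 = 4564
  √(2988·4564) = √13637232 = 3692.8623
r = 2066 / 3692.8623 = 0.5595
t = r·√(n−2)/√(1−r²) = 0.5595·√9 / √(1−0.313040) = 1.678500 / 0.828831 = 2.025

2.025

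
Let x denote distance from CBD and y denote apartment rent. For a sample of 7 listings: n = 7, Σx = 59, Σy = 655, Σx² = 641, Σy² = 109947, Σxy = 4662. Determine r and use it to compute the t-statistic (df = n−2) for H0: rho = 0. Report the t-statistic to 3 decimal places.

Numerator: nΣxy − (Σx)(Σy) = 7·4662 − (59)(655) = -6011
Denominator: √[(nΣx²−(Σx)²)(nΣy²−(Σy)²)]
  nΣx²−(Σx)² = 7·641 − 3481 = 1006;  nΣy²−(Σy)² = 7·109947 − 429025 = 340604
  √(1006·340604) = √342647624 = 18510.7435
r = -6011 / 18510.7435 = -0.3247
t = r·√(n−2)/√(1−r²) = -0.3247·√5 / √(1−0.105430) = -0.726051 / 0.945817 = -0.768

-0.768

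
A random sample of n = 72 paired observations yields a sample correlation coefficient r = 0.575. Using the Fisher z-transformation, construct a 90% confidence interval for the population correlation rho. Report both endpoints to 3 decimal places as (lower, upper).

(0.428, 0.693)

z_r = atanh(0.575) = 0.654961;  SE = 1/√(n−3) = 1/√69 = 0.120386
z-limits: 0.654961 ± 1.645·0.120386 = 0.654961 ± 0.198035 = [0.456926, 0.852996]
ρ-limits: (tanh 0.456926, tanh 0.852996) = (0.428, 0.693)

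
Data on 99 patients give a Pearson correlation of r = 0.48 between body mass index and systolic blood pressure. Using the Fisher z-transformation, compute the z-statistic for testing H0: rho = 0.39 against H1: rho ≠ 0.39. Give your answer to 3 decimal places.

z_r = atanh(0.48) = 0.522984,  z_0 = atanh(0.39) = 0.411800
SE = 1/√(n−3) = 1/√96 = 0.102062
z = (z_r − z_0)/SE = (0.522984 − 0.411800) / 0.102062 = 0.111184 / 0.102062 = 1.089

1.089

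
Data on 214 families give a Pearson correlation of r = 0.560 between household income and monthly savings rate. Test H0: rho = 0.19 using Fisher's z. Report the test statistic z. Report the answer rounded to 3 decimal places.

Fisher z: atanh(0.560) = 0.632833, atanh(0.19) = 0.192337
z = (z_r − z_0)·√(n−3) = (0.632833 − 0.192337)·√211 = 0.440496 · 14.525839 = 6.399

6.399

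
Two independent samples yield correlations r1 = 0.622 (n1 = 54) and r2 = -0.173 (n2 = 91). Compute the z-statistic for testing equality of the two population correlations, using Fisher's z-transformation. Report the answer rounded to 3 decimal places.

Fisher z-transforms: z1 = atanh(0.622) = 0.728261, z2 = atanh(-0.173) = -0.174758; difference d = 0.903019
Var(d) = 1/51 + 1/88 = 0.0196078 + 0.0113636 = 0.0309714
z = d/√Var(d) = 0.903019 / √0.0309714 = 0.903019 / 0.175987 = 5.131

5.131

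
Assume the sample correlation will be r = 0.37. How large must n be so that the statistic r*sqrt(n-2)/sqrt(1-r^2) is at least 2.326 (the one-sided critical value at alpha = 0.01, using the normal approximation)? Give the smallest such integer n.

37

Need r·√(n−2)/√(1−r²) ≥ 2.326
√(n−2) ≥ 2.326·√(1−0.1369) / 0.37 = 2.326·0.929032 / 0.37 = 5.8403
n−2 ≥ 34.1091  ⇒  n ≥ 36.1091
Smallest integer n = 37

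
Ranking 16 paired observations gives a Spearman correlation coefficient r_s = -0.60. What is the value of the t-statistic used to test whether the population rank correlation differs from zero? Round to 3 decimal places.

t = r_s·√(n−2) / √(1−r_s²) with r_s = -0.60, n = 16
  = -0.60·√14 / √(1 − 0.3600)
  = -0.60·3.741657 / 0.800000
  = -2.244994 / 0.800000 = -2.806

-2.806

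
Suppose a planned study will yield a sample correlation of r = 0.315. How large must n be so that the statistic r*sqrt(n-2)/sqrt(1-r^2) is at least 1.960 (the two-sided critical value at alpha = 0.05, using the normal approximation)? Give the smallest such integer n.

37

Need r·√(n−2)/√(1−r²) ≥ 1.960
√(n−2) ≥ 1.960·√(1−0.099225) / 0.315 = 1.960·0.949092 / 0.315 = 5.9055
n−2 ≥ 34.8749  ⇒  n ≥ 36.8749
Smallest integer n = 37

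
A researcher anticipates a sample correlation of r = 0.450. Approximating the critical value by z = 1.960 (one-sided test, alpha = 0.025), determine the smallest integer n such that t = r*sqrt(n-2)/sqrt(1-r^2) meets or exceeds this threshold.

18

r√(n−2)/√(1−r²) ≥ 1.960  ⇔  n−2 ≥ (1.960)²·(1−r²)/r²
(1−r²)/r² = (1−0.202500)/0.202500 = 3.9383
n ≥ 2 + 3.8416·3.9383 = 2 + 15.1294 = 17.1294
⌈17.1294⌉ = 18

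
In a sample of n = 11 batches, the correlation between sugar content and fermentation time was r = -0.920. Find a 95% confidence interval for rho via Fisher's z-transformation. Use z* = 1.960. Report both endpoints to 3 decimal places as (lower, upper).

(-0.979, -0.714)

z_r = atanh(-0.920) = -1.589027;  SE = 1/√(n−3) = 1/√8 = 0.353553
z-limits: -1.589027 ± 1.960·0.353553 = -1.589027 ± 0.692964 = [-2.281991, -0.896063]
ρ-limits: (tanh -2.281991, tanh -0.896063) = (-0.979, -0.714)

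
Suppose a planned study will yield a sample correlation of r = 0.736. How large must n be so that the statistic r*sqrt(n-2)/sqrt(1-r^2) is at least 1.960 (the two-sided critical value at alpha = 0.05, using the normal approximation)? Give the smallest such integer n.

Need r·√(n−2)/√(1−r²) ≥ 1.960
√(n−2) ≥ 1.960·√(1−0.541696) / 0.736 = 1.960·0.676982 / 0.736 = 1.8028
n−2 ≥ 3.2501  ⇒  n ≥ 5.2501
Smallest integer n = 6

6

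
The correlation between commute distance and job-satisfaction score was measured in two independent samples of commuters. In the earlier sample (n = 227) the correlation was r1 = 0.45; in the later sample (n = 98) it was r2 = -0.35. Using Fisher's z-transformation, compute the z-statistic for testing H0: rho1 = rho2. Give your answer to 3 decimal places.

z1 = atanh(0.45) = 0.484700,  z2 = atanh(-0.35) = -0.365444
SE = √(1/(n1−3) + 1/(n2−3)) = √(1/224 + 1/95) = √(0.0044643 + 0.0105263) = √0.0149906 = 0.122436
z = (z1 − z2)/SE = (0.484700 − (-0.365444)) / 0.122436 = 0.850144 / 0.122436 = 6.944

6.944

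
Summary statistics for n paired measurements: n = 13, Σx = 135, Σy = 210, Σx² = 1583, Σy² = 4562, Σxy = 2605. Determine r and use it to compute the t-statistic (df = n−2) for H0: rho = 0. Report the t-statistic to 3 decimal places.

7.886

Numerator: nΣxy − (Σx)(Σy) = 13·2605 − (135)(210) = 5515
Denominator: √[(nΣx²−(Σx)²)(nΣy²−(Σy)²)]
  nΣx²−(Σx)² = 13·1583 − 18225 = 2354;  nΣy²−(Σy)² = 13·4562 − 44100 = 15206
  √(2354·15206) = √35794924 = 5982.8859
r = 5515 / 5982.8859 = 0.9218
t = r·√(n−2)/√(1−r²) = 0.9218·√11 / √(1−0.849715) = 3.057265 / 0.387666 = 7.886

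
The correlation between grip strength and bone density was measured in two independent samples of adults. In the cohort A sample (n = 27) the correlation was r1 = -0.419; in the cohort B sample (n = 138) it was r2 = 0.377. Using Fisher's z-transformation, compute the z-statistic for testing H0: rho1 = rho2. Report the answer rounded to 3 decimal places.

-3.806

z1 = atanh(-0.419) = -0.446478,  z2 = atanh(0.377) = 0.396558
SE = √(1/(n1−3) + 1/(n2−3)) = √(1/24 + 1/135) = √(0.0416667 + 0.0074074) = √0.0490741 = 0.221527
z = (z1 − z2)/SE = (-0.446478 − 0.396558) / 0.221527 = -0.843036 / 0.221527 = -3.806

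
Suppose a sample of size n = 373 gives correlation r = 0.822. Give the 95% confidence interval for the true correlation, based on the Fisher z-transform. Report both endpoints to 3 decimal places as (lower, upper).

z_r = atanh(0.822) = 1.162953;  SE = 1/√(n−3) = 1/√370 = 0.051988
z-limits: 1.162953 ± 1.960·0.051988 = 1.162953 ± 0.101896 = [1.061057, 1.264849]
ρ-limits: (tanh 1.061057, tanh 1.264849) = (0.786, 0.852)

(0.786, 0.852)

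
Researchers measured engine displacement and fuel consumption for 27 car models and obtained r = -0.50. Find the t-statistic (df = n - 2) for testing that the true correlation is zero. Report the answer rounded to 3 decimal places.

-2.887

1 − r² = 1 − 0.2500 = 0.7500;  √(1−r²) = 0.866025
√(n−2) = √25 = 5.000000
t = r·√(n−2)/√(1−r²) = -0.50 · 5.000000 / 0.866025 = -2.887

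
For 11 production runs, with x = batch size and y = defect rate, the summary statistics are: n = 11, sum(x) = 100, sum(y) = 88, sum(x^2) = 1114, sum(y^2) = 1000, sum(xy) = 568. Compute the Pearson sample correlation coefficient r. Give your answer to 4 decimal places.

-0.9420

Numerator: nΣxy − (Σx)(Σy) = 11·568 − (100)(88) = -2552
Denominator: √[(nΣx²−(Σx)²)(nΣy²−(Σy)²)]
  nΣx²−(Σx)² = 11·1114 − 10000 = 2254;  nΣy²−(Σy)² = 11·1000 − 7744 = 3256
  √(2254·3256) = √7339024 = 2709.0633
r = -2552 / 2709.0633 = -0.9420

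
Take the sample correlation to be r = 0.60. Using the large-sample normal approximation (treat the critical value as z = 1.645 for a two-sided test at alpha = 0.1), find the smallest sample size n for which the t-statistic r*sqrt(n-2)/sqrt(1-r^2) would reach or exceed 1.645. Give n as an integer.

7

Need r·√(n−2)/√(1−r²) ≥ 1.645
√(n−2) ≥ 1.645·√(1−0.3600) / 0.60 = 1.645·0.800000 / 0.60 = 2.1933
n−2 ≥ 4.8106  ⇒  n ≥ 6.8106
Smallest integer n = 7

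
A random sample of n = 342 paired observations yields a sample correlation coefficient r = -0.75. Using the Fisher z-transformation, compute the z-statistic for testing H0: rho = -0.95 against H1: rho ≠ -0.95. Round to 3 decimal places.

z_r = atanh(-0.75) = -0.972955,  z_0 = atanh(-0.95) = -1.831781
SE = 1/√(n−3) = 1/√339 = 0.054313
z = (z_r − z_0)/SE = (-0.972955 − (-1.831781)) / 0.054313 = 0.858826 / 0.054313 = 15.813

15.813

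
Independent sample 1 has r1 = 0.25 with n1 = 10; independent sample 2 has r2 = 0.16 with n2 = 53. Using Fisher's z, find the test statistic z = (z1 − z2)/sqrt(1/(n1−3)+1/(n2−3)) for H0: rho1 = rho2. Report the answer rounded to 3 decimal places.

0.233

z1 = atanh(0.25) = 0.255413,  z2 = atanh(0.16) = 0.161387
SE = √(1/(n1−3) + 1/(n2−3)) = √(1/7 + 1/50) = √(0.1428571 + 0.0200000) = √0.1628571 = 0.403556
z = (z1 − z2)/SE = (0.255413 − 0.161387) / 0.403556 = 0.094026 / 0.403556 = 0.233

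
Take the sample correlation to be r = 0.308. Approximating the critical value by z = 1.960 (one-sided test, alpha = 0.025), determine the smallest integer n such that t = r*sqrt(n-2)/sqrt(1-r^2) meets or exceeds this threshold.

39

r√(n−2)/√(1−r²) ≥ 1.960  ⇔  n−2 ≥ (1.960)²·(1−r²)/r²
(1−r²)/r² = (1−0.094864)/0.094864 = 9.5414
n ≥ 2 + 3.8416·9.5414 = 2 + 36.6542 = 38.6542
⌈38.6542⌉ = 39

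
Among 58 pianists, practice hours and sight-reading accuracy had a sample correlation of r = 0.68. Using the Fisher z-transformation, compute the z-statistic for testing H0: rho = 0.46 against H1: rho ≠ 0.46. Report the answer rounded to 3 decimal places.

Fisher z: atanh(0.68) = 0.829114, atanh(0.46) = 0.497311
z = (z_r − z_0)·√(n−3) = (0.829114 − 0.497311)·√55 = 0.331803 · 7.416198 = 2.461

2.461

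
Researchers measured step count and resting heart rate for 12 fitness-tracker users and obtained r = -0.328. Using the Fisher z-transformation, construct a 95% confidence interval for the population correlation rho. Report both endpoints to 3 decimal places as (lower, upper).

Fisher z: z_r = atanh(r) = ½·ln((1+(-0.328))/(1−(-0.328))) = -0.340585
SE(z) = 1/√(n−3) = 1/√9 = 0.333333
95% ⇒ z* = 1.960; margin = 1.960·0.333333 = 0.653333
CI on z-scale: (-0.993918, 0.312748)
Back-transform: tanh(-0.993918) = -0.759028, tanh(0.312748) = 0.302935

(-0.759, 0.303)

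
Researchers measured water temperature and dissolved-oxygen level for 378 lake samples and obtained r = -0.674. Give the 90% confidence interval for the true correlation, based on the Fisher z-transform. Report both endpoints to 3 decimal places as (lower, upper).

z_r = atanh(-0.674) = -0.818037;  SE = 1/√(n−3) = 1/√375 = 0.051640
z-limits: -0.818037 ± 1.645·0.051640 = -0.818037 ± 0.084948 = [-0.902985, -0.733089]
ρ-limits: (tanh -0.902985, tanh -0.733089) = (-0.718, -0.625)

(-0.718, -0.625)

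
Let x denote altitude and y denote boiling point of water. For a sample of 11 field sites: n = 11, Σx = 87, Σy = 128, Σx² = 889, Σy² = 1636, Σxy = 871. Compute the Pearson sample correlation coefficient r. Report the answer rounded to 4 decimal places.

S_xy = nΣxy − ΣxΣy = 11·871 − 87·128 = 9581 − 11136 = -1555
S_xx = nΣx² − (Σx)² = 11·889 − 87² = 9779 − 7569 = 2210
S_yy = nΣy² − (Σy)² = 11·1636 − 128² = 17996 − 16384 = 1612
r = S_xy / √(S_xx·S_yy) = -1555 / √(2210·1612) = -1555 / √3562520 = -1555 / 1887.4639 = -0.8239

-0.8239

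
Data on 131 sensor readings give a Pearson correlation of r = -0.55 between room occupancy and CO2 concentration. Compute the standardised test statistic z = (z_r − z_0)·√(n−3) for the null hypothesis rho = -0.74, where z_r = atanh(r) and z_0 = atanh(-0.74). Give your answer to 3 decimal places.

3.757

Fisher z: atanh(-0.55) = -0.618381, atanh(-0.74) = -0.950479
z = (z_r − z_0)·√(n−3) = (-0.618381 − (-0.950479))·√128 = 0.332098 · 11.313708 = 3.757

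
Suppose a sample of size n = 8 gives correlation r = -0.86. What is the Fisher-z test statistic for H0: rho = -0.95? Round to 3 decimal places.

1.204

z_r = atanh(-0.86) = -1.293345,  z_0 = atanh(-0.95) = -1.831781
SE = 1/√(n−3) = 1/√5 = 0.447214
z = (z_r − z_0)/SE = (-1.293345 − (-1.831781)) / 0.447214 = 0.538436 / 0.447214 = 1.204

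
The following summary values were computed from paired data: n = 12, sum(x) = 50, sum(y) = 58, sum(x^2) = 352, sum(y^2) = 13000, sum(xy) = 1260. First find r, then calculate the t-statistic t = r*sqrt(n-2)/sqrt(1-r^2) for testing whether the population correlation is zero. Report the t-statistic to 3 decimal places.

3.622

S_xy = nΣxy − ΣxΣy = 12·1260 − 50·58 = 15120 − 2900 = 12220
S_xx = nΣx² − (Σx)² = 12·352 − 50² = 4224 − 2500 = 1724
S_yy = nΣy² − (Σy)² = 12·13000 − 58² = 156000 − 3364 = 152636
r = S_xy / √(S_xx·S_yy) = 12220 / √(1724·152636) = 12220 / √263144464 = 12220 / 16221.7281 = 0.7533
t = r·√(n−2)/√(1−r²) = 0.7533·√10 / √(1−0.567461) = 2.382144 / 0.657677 = 3.622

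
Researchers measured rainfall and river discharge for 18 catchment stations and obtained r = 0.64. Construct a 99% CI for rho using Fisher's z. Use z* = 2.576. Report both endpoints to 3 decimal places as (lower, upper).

Fisher z: z_r = atanh(r) = ½·ln((1+0.64)/(1−0.64)) = 0.758174
SE(z) = 1/√(n−3) = 1/√15 = 0.258199
99% ⇒ z* = 2.576; margin = 2.576·0.258199 = 0.665121
CI on z-scale: (0.093053, 1.423295)
Back-transform: tanh(0.093053) = 0.092785, tanh(1.423295) = 0.890284

(0.093, 0.890)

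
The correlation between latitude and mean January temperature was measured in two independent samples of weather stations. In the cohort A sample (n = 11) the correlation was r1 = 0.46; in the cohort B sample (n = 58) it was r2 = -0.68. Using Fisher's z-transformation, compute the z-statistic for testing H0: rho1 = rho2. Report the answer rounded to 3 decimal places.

Fisher z-transforms: z1 = atanh(0.46) = 0.497311, z2 = atanh(-0.68) = -0.829114; difference d = 1.326425
Var(d) = 1/8 + 1/55 = 0.1250000 + 0.0181818 = 0.1431818
z = d/√Var(d) = 1.326425 / √0.1431818 = 1.326425 / 0.378394 = 3.505

3.505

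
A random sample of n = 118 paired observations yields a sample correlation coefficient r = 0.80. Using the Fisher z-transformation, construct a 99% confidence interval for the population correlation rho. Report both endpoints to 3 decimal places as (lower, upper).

(0.695, 0.871)

Fisher z: z_r = atanh(r) = ½·ln((1+0.80)/(1−0.80)) = 1.098612
SE(z) = 1/√(n−3) = 1/√115 = 0.093250
99% ⇒ z* = 2.576; margin = 2.576·0.093250 = 0.240212
CI on z-scale: (0.858400, 1.338824)
Back-transform: tanh(0.858400) = 0.695432, tanh(1.338824) = 0.871389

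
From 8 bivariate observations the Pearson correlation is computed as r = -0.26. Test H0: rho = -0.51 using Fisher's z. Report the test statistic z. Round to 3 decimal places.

0.663

Fisher z: atanh(-0.26) = -0.266108, atanh(-0.51) = -0.562730
z = (z_r − z_0)·√(n−3) = (-0.266108 − (-0.562730))·√5 = 0.296622 · 2.236068 = 0.663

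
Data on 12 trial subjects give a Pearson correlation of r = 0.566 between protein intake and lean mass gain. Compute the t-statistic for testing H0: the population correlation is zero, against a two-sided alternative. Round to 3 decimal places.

2.171

t = r·√(n−2) / √(1−r²) with r = 0.566, n = 12
  = 0.566·√10 / √(1 − 0.320356)
  = 0.566·3.162278 / 0.824405
  = 1.789849 / 0.824405 = 2.171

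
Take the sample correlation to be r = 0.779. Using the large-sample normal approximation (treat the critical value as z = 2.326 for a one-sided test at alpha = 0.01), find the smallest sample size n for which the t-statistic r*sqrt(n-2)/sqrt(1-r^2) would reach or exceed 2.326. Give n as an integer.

r√(n−2)/√(1−r²) ≥ 2.326  ⇔  n−2 ≥ (2.326)²·(1−r²)/r²
(1−r²)/r² = (1−0.606841)/0.606841 = 0.6479
n ≥ 2 + 5.410276·0.6479 = 2 + 3.5053 = 5.5053
⌈5.5053⌉ = 6

6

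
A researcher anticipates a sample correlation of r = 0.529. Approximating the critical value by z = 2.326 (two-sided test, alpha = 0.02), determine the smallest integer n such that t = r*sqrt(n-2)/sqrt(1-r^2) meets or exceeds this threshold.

Need r·√(n−2)/√(1−r²) ≥ 2.326
√(n−2) ≥ 2.326·√(1−0.279841) / 0.529 = 2.326·0.848622 / 0.529 = 3.7314
n−2 ≥ 13.9233  ⇒  n ≥ 15.9233
Smallest integer n = 16

16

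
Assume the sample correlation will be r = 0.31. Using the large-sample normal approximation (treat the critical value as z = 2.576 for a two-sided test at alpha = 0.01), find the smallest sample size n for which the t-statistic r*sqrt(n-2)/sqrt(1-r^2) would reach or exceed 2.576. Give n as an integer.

Need r·√(n−2)/√(1−r²) ≥ 2.576
√(n−2) ≥ 2.576·√(1−0.0961) / 0.31 = 2.576·0.950737 / 0.31 = 7.9003
n−2 ≥ 62.4147  ⇒  n ≥ 64.4147
Smallest integer n = 65

65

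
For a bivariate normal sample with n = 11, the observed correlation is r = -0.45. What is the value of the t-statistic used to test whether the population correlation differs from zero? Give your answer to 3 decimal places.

-1.512

t = r·√(n−2) / √(1−r²) with r = -0.45, n = 11
  = -0.45·√9 / √(1 − 0.2025)
  = -0.45·3.000000 / 0.893029
  = -1.350000 / 0.893029 = -1.512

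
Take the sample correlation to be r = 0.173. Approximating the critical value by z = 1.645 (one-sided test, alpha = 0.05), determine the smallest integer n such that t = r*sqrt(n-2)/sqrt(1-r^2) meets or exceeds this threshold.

r√(n−2)/√(1−r²) ≥ 1.645  ⇔  n−2 ≥ (1.645)²·(1−r²)/r²
(1−r²)/r² = (1−0.029929)/0.029929 = 32.4124
n ≥ 2 + 2.706025·32.4124 = 2 + 87.7088 = 89.7088
⌈89.7088⌉ = 90

90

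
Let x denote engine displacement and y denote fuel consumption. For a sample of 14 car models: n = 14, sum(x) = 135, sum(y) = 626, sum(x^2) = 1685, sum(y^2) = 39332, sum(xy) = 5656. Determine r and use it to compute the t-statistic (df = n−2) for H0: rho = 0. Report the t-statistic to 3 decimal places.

-0.643

Numerator: nΣxy − (Σx)(Σy) = 14·5656 − (135)(626) = -5326
Denominator: √[(nΣx²−(Σx)²)(nΣy²−(Σy)²)]
  nΣx²−(Σx)² = 14·1685 − 18225 = 5365;  nΣy²−(Σy)² = 14·39332 − 391876 = 158772
  √(5365·158772) = √851811780 = 29185.8147
r = -5326 / 29185.8147 = -0.1825
t = r·√(n−2)/√(1−r²) = -0.1825·√12 / √(1−0.033306) = -0.632199 / 0.983206 = -0.643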